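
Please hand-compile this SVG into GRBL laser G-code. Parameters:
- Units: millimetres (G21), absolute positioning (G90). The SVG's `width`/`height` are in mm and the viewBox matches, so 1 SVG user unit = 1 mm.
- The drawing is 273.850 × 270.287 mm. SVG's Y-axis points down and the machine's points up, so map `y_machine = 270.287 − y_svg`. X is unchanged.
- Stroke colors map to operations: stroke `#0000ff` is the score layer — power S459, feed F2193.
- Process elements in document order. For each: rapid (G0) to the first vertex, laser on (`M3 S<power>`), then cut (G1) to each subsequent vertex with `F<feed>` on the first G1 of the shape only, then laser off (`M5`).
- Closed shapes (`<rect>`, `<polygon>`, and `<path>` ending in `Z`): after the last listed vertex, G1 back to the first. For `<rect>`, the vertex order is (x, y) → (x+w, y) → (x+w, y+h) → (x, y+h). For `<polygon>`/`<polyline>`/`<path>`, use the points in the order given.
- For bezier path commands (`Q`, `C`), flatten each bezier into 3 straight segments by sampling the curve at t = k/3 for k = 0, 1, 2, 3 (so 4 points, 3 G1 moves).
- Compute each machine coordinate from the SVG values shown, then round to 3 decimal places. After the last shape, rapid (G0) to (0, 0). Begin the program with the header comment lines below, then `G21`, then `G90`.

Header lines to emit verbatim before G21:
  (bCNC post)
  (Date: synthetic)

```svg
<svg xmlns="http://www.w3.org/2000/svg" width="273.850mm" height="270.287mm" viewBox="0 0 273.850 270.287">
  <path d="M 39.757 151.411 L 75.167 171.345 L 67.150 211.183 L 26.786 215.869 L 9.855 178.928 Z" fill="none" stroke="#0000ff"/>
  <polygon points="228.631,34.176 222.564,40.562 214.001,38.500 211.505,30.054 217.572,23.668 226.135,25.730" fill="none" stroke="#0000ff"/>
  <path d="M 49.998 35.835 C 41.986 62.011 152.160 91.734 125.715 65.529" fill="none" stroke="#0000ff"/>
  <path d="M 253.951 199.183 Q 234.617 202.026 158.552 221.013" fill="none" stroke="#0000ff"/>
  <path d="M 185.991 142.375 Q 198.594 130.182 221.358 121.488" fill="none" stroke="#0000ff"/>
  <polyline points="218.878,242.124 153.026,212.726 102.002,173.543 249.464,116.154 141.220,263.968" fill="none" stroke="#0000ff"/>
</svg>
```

Since the viewBox matches the mm dimensions, user units are millimetres directly. The only transform is the Y-flip y_m = 270.287 − y_svg.

Shape 1 is a regular polygon drawn with `<path>`. Its stroke #0000ff means score at S459, F2193. After flipping Y the toolpath is (39.757,118.876) → (75.167,98.942) → (67.150,59.104) → (26.786,54.418) → (9.855,91.359) → (39.757,118.876), returning to the start.

Shape 2 is a regular polygon drawn with `<polygon>`. Its stroke #0000ff means score at S459, F2193. After flipping Y the toolpath is (228.631,236.111) → (222.564,229.725) → (214.001,231.787) → (211.505,240.233) → (217.572,246.619) → (226.135,244.557) → (228.631,236.111), returning to the start.

Shape 3 is a cubic bezier drawn with `<path>`. Its stroke #0000ff means score at S459, F2193. After flipping Y the toolpath is (49.998,234.452) → (71.944,209.296) → (116.058,194.993) → (125.715,204.758).

Shape 4 is a quadratic bezier drawn with `<path>`. Its stroke #0000ff means score at S459, F2193. After flipping Y the toolpath is (253.951,71.104) → (234.758,67.415) → (202.959,60.138) → (158.552,49.274).

Shape 5 is a quadratic bezier drawn with `<path>`. Its stroke #0000ff means score at S459, F2193. After flipping Y the toolpath is (185.991,127.912) → (195.522,135.652) → (207.311,142.614) → (221.358,148.799).

Shape 6 is a open polyline drawn with `<polyline>`. Its stroke #0000ff means score at S459, F2193. After flipping Y the toolpath is (218.878,28.163) → (153.026,57.561) → (102.002,96.744) → (249.464,154.133) → (141.220,6.319).

(bCNC post)
(Date: synthetic)
G21
G90
G0 X39.757 Y118.876
M3 S459
G1 X75.167 Y98.942 F2193
G1 X67.150 Y59.104
G1 X26.786 Y54.418
G1 X9.855 Y91.359
G1 X39.757 Y118.876
M5
G0 X228.631 Y236.111
M3 S459
G1 X222.564 Y229.725 F2193
G1 X214.001 Y231.787
G1 X211.505 Y240.233
G1 X217.572 Y246.619
G1 X226.135 Y244.557
G1 X228.631 Y236.111
M5
G0 X49.998 Y234.452
M3 S459
G1 X71.944 Y209.296 F2193
G1 X116.058 Y194.993
G1 X125.715 Y204.758
M5
G0 X253.951 Y71.104
M3 S459
G1 X234.758 Y67.415 F2193
G1 X202.959 Y60.138
G1 X158.552 Y49.274
M5
G0 X185.991 Y127.912
M3 S459
G1 X195.522 Y135.652 F2193
G1 X207.311 Y142.614
G1 X221.358 Y148.799
M5
G0 X218.878 Y28.163
M3 S459
G1 X153.026 Y57.561 F2193
G1 X102.002 Y96.744
G1 X249.464 Y154.133
G1 X141.220 Y6.319
M5
G0 X0.000 Y0.000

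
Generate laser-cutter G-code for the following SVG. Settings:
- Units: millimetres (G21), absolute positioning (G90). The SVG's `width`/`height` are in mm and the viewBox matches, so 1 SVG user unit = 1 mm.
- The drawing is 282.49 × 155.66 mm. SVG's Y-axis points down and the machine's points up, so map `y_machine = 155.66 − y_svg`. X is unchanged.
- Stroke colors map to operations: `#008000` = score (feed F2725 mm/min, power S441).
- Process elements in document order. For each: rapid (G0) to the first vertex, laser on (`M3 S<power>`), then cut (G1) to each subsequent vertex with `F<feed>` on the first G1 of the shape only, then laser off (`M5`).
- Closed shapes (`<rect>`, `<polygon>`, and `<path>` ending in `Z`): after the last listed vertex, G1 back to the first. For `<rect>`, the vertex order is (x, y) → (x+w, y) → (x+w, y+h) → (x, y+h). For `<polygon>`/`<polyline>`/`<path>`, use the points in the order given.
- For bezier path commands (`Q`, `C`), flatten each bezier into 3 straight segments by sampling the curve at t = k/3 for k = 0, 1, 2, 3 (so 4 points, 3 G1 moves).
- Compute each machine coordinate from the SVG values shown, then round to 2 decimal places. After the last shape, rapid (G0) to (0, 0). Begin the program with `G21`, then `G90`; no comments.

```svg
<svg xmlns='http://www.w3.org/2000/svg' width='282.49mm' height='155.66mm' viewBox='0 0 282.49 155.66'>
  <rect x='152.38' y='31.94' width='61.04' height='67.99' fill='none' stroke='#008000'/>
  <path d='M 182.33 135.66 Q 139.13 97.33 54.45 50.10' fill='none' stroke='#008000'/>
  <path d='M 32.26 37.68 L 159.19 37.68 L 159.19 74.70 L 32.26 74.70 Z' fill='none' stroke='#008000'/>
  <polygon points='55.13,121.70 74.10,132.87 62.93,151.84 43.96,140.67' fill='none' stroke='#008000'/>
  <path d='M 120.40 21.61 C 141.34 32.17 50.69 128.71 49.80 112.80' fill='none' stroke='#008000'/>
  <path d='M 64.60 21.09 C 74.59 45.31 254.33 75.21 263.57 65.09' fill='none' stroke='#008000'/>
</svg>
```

viewBox `0 0 282.49 155.66` with mm width/height → 1 unit = 1 mm. Flip: y_m = 155.66 − y_svg.

**Shape 1** — `<rect>` rectangle, stroke `#008000` → score (S441, F2725). Machine vertices: (152.38,123.72) → (213.42,123.72) → (213.42,55.73) → (152.38,55.73) → (152.38,123.72). Closed: final G1 returns to the first vertex.

**Shape 2** — `<path>` quadratic bezier, stroke `#008000` → score (S441, F2725). Control points (SVG): P0=(182.33,135.66), P1=(139.13,97.33), P2=(54.45,50.10); sampled at t=k/3. Machine vertices: (182.33,20.00) → (148.92,46.54) → (106.29,75.06) → (54.45,105.56). Open path.

**Shape 3** — `<path>` rectangle, stroke `#008000` → score (S441, F2725). Machine vertices: (32.26,117.98) → (159.19,117.98) → (159.19,80.96) → (32.26,80.96) → (32.26,117.98). Closed: final G1 returns to the first vertex.

**Shape 4** — `<polygon>` regular polygon, stroke `#008000` → score (S441, F2725). Machine vertices: (55.13,33.96) → (74.10,22.79) → (62.93,3.82) → (43.96,14.99) → (55.13,33.96). Closed: final G1 returns to the first vertex.

**Shape 5** — `<path>` cubic bezier, stroke `#008000` → score (S441, F2725). Control points (SVG): P0=(120.40,21.61), P1=(141.34,32.17), P2=(50.69,128.71), P3=(49.80,112.80); sampled at t=k/3. Machine vertices: (120.40,134.05) → (111.60,102.18) → (73.15,57.08) → (49.80,42.86). Open path.

**Shape 6** — `<path>` cubic bezier, stroke `#008000` → score (S441, F2725). Control points (SVG): P0=(64.60,21.09), P1=(74.59,45.31), P2=(254.33,75.21), P3=(263.57,65.09); sampled at t=k/3. Machine vertices: (64.60,134.57) → (118.57,110.15) → (210.10,92.10) → (263.57,90.57). Open path.

G21
G90
G0 X152.38 Y123.72
M3 S441
G1 X213.42 Y123.72 F2725
G1 X213.42 Y55.73
G1 X152.38 Y55.73
G1 X152.38 Y123.72
M5
G0 X182.33 Y20.00
M3 S441
G1 X148.92 Y46.54 F2725
G1 X106.29 Y75.06
G1 X54.45 Y105.56
M5
G0 X32.26 Y117.98
M3 S441
G1 X159.19 Y117.98 F2725
G1 X159.19 Y80.96
G1 X32.26 Y80.96
G1 X32.26 Y117.98
M5
G0 X55.13 Y33.96
M3 S441
G1 X74.10 Y22.79 F2725
G1 X62.93 Y3.82
G1 X43.96 Y14.99
G1 X55.13 Y33.96
M5
G0 X120.40 Y134.05
M3 S441
G1 X111.60 Y102.18 F2725
G1 X73.15 Y57.08
G1 X49.80 Y42.86
M5
G0 X64.60 Y134.57
M3 S441
G1 X118.57 Y110.15 F2725
G1 X210.10 Y92.10
G1 X263.57 Y90.57
M5
G0 X0.00 Y0.00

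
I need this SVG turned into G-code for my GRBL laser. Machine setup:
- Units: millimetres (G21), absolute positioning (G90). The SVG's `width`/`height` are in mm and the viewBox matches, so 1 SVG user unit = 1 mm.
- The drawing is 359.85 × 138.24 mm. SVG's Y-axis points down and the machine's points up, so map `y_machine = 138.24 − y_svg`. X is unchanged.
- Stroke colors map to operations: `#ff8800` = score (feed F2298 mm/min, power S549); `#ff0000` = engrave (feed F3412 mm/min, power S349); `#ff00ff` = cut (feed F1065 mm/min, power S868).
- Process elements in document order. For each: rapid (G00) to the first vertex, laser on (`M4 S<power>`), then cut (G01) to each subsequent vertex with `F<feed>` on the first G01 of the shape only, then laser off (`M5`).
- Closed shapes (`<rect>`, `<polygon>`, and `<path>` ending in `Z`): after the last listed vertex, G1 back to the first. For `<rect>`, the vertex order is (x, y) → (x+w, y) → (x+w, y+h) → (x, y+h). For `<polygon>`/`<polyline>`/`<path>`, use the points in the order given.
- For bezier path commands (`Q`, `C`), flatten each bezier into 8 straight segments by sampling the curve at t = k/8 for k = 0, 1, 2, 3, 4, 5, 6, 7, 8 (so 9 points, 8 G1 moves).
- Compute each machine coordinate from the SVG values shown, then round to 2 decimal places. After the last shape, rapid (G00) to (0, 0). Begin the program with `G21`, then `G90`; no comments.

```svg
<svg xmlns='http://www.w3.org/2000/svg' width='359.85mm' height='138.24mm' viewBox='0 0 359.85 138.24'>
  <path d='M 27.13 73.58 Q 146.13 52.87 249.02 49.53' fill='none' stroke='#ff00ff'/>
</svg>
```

Since the viewBox matches the mm dimensions, user units are millimetres directly. The only transform is the Y-flip y_m = 138.24 − y_svg.

Shape 1 is a quadratic bezier drawn with `<path>`. Its stroke #ff00ff means cut at S868, F1065. After flipping Y the toolpath is (27.13,64.66) → (56.63,69.57) → (85.62,73.93) → (114.11,77.75) → (142.10,81.03) → (169.59,83.76) → (196.57,85.95) → (223.05,87.60) → (249.02,88.71).

G21
G90
G00 X27.13 Y64.66
M4 S868
G01 X56.63 Y69.57 F1065
G01 X85.62 Y73.93
G01 X114.11 Y77.75
G01 X142.10 Y81.03
G01 X169.59 Y83.76
G01 X196.57 Y85.95
G01 X223.05 Y87.60
G01 X249.02 Y88.71
M5
G00 X0.00 Y0.00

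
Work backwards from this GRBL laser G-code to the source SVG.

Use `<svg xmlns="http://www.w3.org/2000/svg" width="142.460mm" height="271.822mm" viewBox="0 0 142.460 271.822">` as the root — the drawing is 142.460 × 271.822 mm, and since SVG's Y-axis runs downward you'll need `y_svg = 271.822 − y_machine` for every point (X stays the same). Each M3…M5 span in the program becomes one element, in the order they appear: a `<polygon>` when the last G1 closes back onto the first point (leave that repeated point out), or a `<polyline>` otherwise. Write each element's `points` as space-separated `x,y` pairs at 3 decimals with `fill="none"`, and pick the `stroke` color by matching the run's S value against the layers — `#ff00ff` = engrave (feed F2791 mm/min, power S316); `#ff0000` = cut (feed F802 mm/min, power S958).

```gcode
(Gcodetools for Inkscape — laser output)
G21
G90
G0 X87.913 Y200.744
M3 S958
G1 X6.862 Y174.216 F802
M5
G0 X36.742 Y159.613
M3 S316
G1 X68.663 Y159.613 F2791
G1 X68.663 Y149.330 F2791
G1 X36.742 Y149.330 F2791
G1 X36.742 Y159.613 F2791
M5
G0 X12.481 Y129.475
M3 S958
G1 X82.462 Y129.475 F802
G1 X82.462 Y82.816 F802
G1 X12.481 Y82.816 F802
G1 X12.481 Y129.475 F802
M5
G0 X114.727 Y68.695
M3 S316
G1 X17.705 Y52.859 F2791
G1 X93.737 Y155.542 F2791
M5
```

y_svg = 271.822 − y_m.

[1] S958→`#ff0000` (cut); open run; points: 87.913,71.078 6.862,97.606

[2] S316→`#ff00ff` (engrave); closed run; points: 36.742,112.209 68.663,112.209 68.663,122.492 36.742,122.492

[3] S958→`#ff0000` (cut); closed run; points: 12.481,142.347 82.462,142.347 82.462,189.006 12.481,189.006

[4] S316→`#ff00ff` (engrave); open run; points: 114.727,203.127 17.705,218.963 93.737,116.280

<svg xmlns="http://www.w3.org/2000/svg" width="142.460mm" height="271.822mm" viewBox="0 0 142.460 271.822">
  <polyline points="87.913,71.078 6.862,97.606" fill="none" stroke="#ff0000"/>
  <polygon points="36.742,112.209 68.663,112.209 68.663,122.492 36.742,122.492" fill="none" stroke="#ff00ff"/>
  <polygon points="12.481,142.347 82.462,142.347 82.462,189.006 12.481,189.006" fill="none" stroke="#ff0000"/>
  <polyline points="114.727,203.127 17.705,218.963 93.737,116.280" fill="none" stroke="#ff00ff"/>
</svg>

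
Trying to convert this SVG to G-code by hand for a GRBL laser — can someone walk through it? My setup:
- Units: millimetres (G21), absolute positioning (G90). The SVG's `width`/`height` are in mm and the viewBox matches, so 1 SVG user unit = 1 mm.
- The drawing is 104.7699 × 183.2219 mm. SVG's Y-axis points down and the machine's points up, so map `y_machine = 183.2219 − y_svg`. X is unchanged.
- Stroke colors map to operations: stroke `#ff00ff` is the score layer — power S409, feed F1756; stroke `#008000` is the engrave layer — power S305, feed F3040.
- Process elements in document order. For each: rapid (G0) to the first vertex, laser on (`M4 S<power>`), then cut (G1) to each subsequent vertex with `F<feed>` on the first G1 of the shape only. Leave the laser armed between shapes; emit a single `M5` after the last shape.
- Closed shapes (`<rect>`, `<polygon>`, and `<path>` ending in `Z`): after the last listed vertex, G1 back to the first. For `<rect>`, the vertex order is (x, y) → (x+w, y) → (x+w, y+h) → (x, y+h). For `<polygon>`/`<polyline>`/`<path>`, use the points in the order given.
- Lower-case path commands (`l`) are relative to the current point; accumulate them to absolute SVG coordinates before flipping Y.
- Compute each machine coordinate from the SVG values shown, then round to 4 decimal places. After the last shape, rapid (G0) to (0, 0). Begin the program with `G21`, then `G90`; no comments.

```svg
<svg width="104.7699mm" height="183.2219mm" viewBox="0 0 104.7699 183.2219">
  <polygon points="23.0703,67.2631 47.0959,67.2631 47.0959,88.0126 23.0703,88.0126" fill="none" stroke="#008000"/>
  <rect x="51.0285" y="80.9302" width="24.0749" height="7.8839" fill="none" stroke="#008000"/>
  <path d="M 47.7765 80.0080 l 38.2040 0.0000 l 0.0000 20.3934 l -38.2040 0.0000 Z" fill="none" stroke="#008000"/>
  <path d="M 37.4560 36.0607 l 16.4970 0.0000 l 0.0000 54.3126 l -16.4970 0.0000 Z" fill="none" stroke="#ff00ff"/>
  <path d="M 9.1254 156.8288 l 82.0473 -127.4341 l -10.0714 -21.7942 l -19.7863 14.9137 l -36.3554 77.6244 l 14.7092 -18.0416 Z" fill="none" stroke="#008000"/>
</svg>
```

G21
G90
G0 X23.0703 Y115.9588
M4 S305
G1 X47.0959 Y115.9588 F3040
G1 X47.0959 Y95.2093
G1 X23.0703 Y95.2093
G1 X23.0703 Y115.9588
G0 X51.0285 Y102.2917
M4 S305
G1 X75.1034 Y102.2917 F3040
G1 X75.1034 Y94.4078
G1 X51.0285 Y94.4078
G1 X51.0285 Y102.2917
G0 X47.7765 Y103.2139
M4 S305
G1 X85.9805 Y103.2139 F3040
G1 X85.9805 Y82.8205
G1 X47.7765 Y82.8205
G1 X47.7765 Y103.2139
G0 X37.4560 Y147.1612
M4 S409
G1 X53.9530 Y147.1612 F1756
G1 X53.9530 Y92.8486
G1 X37.4560 Y92.8486
G1 X37.4560 Y147.1612
G0 X9.1254 Y26.3931
M4 S305
G1 X91.1727 Y153.8272 F3040
G1 X81.1013 Y175.6214
G1 X61.3150 Y160.7077
G1 X24.9596 Y83.0833
G1 X39.6688 Y101.1249
G1 X9.1254 Y26.3931
M5
G0 X0.0000 Y0.0000

viewBox `0 0 104.7699 183.2219` with mm width/height → 1 unit = 1 mm. Flip: y_m = 183.2219 − y_svg.

**Shape 1** — `<polygon>` rectangle, stroke `#008000` → engrave (S305, F3040). Machine vertices: (23.0703,115.9588) → (47.0959,115.9588) → (47.0959,95.2093) → (23.0703,95.2093) → (23.0703,115.9588). Closed: final G1 returns to the first vertex.

**Shape 2** — `<rect>` rectangle, stroke `#008000` → engrave (S305, F3040). Machine vertices: (51.0285,102.2917) → (75.1034,102.2917) → (75.1034,94.4078) → (51.0285,94.4078) → (51.0285,102.2917). Closed: final G1 returns to the first vertex.

**Shape 3** — `<path>` rectangle, stroke `#008000` → engrave (S305, F3040). Machine vertices: (47.7765,103.2139) → (85.9805,103.2139) → (85.9805,82.8205) → (47.7765,82.8205) → (47.7765,103.2139). Closed: final G1 returns to the first vertex.

**Shape 4** — `<path>` rectangle, stroke `#ff00ff` → score (S409, F1756). Machine vertices: (37.4560,147.1612) → (53.9530,147.1612) → (53.9530,92.8486) → (37.4560,92.8486) → (37.4560,147.1612). Closed: final G1 returns to the first vertex.

**Shape 5** — `<path>` closed polygon, stroke `#008000` → engrave (S305, F3040). Machine vertices: (9.1254,26.3931) → (91.1727,153.8272) → (81.1013,175.6214) → (61.3150,160.7077) → (24.9596,83.0833) → (39.6688,101.1249) → (9.1254,26.3931). Closed: final G1 returns to the first vertex.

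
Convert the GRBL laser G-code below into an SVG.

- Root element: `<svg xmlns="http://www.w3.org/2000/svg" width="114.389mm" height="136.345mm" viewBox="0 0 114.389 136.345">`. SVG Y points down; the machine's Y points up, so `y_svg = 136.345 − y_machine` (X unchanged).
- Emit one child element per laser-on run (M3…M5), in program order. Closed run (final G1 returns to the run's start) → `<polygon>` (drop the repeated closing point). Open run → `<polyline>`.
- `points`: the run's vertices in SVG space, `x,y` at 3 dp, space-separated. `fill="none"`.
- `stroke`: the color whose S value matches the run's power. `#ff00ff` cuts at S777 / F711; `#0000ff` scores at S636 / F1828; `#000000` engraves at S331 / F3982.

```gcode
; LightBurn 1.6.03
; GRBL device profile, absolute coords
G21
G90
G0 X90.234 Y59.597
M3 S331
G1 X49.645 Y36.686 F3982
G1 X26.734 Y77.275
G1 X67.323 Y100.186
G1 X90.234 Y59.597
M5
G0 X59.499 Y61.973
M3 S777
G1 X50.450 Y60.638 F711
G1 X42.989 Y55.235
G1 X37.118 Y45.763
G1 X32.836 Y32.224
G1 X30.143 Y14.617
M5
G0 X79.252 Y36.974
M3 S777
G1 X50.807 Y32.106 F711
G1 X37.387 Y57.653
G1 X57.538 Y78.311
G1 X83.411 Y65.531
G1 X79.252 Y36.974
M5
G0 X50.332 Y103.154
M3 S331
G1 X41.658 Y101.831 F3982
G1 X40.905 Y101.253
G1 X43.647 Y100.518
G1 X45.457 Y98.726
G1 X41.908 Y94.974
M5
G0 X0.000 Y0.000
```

Machine Y-up, SVG Y-down with viewBox height 136.345, so y_svg = 136.345 − y_machine; X carries over.

Run 1: power S331 maps to stroke `#000000` (engrave). The run returns to its start, so emit a `<polygon>` with points (Y-flipped): 90.234,76.748 49.645,99.659 26.734,59.070 67.323,36.159.

Run 2: S777 ⇒ cut layer `#ff00ff`. The run is open, so emit a `<polyline>` with points (Y-flipped): 59.499,74.372 50.450,75.707 42.989,81.110 37.118,90.582 32.836,104.121 30.143,121.728.

Run 3: power S777 maps to stroke `#ff00ff` (cut). The run returns to its start, so emit a `<polygon>` with points (Y-flipped): 79.252,99.371 50.807,104.239 37.387,78.692 57.538,58.034 83.411,70.814.

Run 4: power S331 maps to stroke `#000000` (engrave). The run is open, so emit a `<polyline>` with points (Y-flipped): 50.332,33.191 41.658,34.514 40.905,35.092 43.647,35.827 45.457,37.619 41.908,41.371.

<svg xmlns="http://www.w3.org/2000/svg" width="114.389mm" height="136.345mm" viewBox="0 0 114.389 136.345">
  <polygon points="90.234,76.748 49.645,99.659 26.734,59.070 67.323,36.159" fill="none" stroke="#000000"/>
  <polyline points="59.499,74.372 50.450,75.707 42.989,81.110 37.118,90.582 32.836,104.121 30.143,121.728" fill="none" stroke="#ff00ff"/>
  <polygon points="79.252,99.371 50.807,104.239 37.387,78.692 57.538,58.034 83.411,70.814" fill="none" stroke="#ff00ff"/>
  <polyline points="50.332,33.191 41.658,34.514 40.905,35.092 43.647,35.827 45.457,37.619 41.908,41.371" fill="none" stroke="#000000"/>
</svg>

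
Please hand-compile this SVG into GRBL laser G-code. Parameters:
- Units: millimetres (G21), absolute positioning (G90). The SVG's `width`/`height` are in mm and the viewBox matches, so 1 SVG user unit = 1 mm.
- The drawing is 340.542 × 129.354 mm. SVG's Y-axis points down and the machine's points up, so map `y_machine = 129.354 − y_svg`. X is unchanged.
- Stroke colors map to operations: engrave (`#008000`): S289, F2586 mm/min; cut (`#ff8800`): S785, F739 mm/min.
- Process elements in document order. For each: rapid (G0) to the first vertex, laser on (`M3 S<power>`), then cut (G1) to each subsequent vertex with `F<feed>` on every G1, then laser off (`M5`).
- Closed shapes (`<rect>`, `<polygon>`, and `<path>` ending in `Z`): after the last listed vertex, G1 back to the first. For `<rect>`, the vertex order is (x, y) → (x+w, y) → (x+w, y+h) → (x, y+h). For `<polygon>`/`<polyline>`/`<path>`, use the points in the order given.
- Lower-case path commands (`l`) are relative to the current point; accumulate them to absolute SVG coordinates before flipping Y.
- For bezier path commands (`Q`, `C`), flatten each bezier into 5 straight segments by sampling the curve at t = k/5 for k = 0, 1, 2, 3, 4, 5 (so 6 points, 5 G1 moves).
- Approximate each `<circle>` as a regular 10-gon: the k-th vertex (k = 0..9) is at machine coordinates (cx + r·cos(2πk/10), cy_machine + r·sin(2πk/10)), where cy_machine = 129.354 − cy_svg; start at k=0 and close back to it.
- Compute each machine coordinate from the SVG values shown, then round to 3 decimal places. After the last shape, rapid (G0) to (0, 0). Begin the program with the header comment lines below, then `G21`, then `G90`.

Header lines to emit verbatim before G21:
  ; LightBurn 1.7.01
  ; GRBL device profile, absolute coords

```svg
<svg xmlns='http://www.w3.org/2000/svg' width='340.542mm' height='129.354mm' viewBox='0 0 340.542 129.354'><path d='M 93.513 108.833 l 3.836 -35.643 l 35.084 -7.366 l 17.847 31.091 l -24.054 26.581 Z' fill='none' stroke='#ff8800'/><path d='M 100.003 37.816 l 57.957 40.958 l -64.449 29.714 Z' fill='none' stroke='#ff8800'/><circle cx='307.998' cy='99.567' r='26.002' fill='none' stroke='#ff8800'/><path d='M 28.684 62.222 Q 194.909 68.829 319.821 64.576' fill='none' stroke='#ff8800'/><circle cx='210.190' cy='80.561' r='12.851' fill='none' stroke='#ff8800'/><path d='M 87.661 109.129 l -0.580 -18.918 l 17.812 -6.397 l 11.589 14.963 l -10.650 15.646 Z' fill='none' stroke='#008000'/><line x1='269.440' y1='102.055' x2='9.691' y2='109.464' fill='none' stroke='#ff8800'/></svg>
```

1 u = 1 mm; y_m = 129.354 − y.

[1] `<path>` regular polygon, #ff8800→cut S785 F739: (93.513,20.521) → (97.349,56.164) → (132.433,63.530) → (150.280,32.439) → (126.226,5.858) → (93.513,20.521) (closed)

[2] `<path>` regular polygon, #ff8800→cut S785 F739: (100.003,91.538) → (157.960,50.580) → (93.511,20.866) → (100.003,91.538) (closed)

[3] `<circle>` circle, #ff8800→cut S785 F739: (334.000,29.787) → (329.034,45.071) → (316.033,54.516) → (299.963,54.516) → (286.962,45.071) → (281.996,29.787) → (286.962,14.503) → (299.963,5.058) → (316.033,5.058) → (329.034,14.503) → (334.000,29.787) (closed)

[4] `<path>` quadratic bezier, #ff8800→cut S785 F739: (28.684,67.132) → (93.521,64.924) → (155.054,63.584) → (213.281,63.113) → (268.204,63.511) → (319.821,64.778)

[5] `<circle>` circle, #ff8800→cut S785 F739: (223.041,48.793) → (220.587,56.347) → (214.161,61.015) → (206.219,61.015) → (199.793,56.347) → (197.339,48.793) → (199.793,41.239) → (206.219,36.571) → (214.161,36.571) → (220.587,41.239) → (223.041,48.793) (closed)

[6] `<path>` regular polygon, #008000→engrave S289 F2586: (87.661,20.225) → (87.081,39.143) → (104.893,45.540) → (116.482,30.577) → (105.832,14.931) → (87.661,20.225) (closed)

[7] `<line>` line segment, #ff8800→cut S785 F739: (269.440,27.299) → (9.691,19.890)

; LightBurn 1.7.01
; GRBL device profile, absolute coords
G21
G90
G0 X93.513 Y20.521
M3 S785
G1 X97.349 Y56.164 F739
G1 X132.433 Y63.530 F739
G1 X150.280 Y32.439 F739
G1 X126.226 Y5.858 F739
G1 X93.513 Y20.521 F739
M5
G0 X100.003 Y91.538
M3 S785
G1 X157.960 Y50.580 F739
G1 X93.511 Y20.866 F739
G1 X100.003 Y91.538 F739
M5
G0 X334.000 Y29.787
M3 S785
G1 X329.034 Y45.071 F739
G1 X316.033 Y54.516 F739
G1 X299.963 Y54.516 F739
G1 X286.962 Y45.071 F739
G1 X281.996 Y29.787 F739
G1 X286.962 Y14.503 F739
G1 X299.963 Y5.058 F739
G1 X316.033 Y5.058 F739
G1 X329.034 Y14.503 F739
G1 X334.000 Y29.787 F739
M5
G0 X28.684 Y67.132
M3 S785
G1 X93.521 Y64.924 F739
G1 X155.054 Y63.584 F739
G1 X213.281 Y63.113 F739
G1 X268.204 Y63.511 F739
G1 X319.821 Y64.778 F739
M5
G0 X223.041 Y48.793
M3 S785
G1 X220.587 Y56.347 F739
G1 X214.161 Y61.015 F739
G1 X206.219 Y61.015 F739
G1 X199.793 Y56.347 F739
G1 X197.339 Y48.793 F739
G1 X199.793 Y41.239 F739
G1 X206.219 Y36.571 F739
G1 X214.161 Y36.571 F739
G1 X220.587 Y41.239 F739
G1 X223.041 Y48.793 F739
M5
G0 X87.661 Y20.225
M3 S289
G1 X87.081 Y39.143 F2586
G1 X104.893 Y45.540 F2586
G1 X116.482 Y30.577 F2586
G1 X105.832 Y14.931 F2586
G1 X87.661 Y20.225 F2586
M5
G0 X269.440 Y27.299
M3 S785
G1 X9.691 Y19.890 F739
M5
G0 X0.000 Y0.000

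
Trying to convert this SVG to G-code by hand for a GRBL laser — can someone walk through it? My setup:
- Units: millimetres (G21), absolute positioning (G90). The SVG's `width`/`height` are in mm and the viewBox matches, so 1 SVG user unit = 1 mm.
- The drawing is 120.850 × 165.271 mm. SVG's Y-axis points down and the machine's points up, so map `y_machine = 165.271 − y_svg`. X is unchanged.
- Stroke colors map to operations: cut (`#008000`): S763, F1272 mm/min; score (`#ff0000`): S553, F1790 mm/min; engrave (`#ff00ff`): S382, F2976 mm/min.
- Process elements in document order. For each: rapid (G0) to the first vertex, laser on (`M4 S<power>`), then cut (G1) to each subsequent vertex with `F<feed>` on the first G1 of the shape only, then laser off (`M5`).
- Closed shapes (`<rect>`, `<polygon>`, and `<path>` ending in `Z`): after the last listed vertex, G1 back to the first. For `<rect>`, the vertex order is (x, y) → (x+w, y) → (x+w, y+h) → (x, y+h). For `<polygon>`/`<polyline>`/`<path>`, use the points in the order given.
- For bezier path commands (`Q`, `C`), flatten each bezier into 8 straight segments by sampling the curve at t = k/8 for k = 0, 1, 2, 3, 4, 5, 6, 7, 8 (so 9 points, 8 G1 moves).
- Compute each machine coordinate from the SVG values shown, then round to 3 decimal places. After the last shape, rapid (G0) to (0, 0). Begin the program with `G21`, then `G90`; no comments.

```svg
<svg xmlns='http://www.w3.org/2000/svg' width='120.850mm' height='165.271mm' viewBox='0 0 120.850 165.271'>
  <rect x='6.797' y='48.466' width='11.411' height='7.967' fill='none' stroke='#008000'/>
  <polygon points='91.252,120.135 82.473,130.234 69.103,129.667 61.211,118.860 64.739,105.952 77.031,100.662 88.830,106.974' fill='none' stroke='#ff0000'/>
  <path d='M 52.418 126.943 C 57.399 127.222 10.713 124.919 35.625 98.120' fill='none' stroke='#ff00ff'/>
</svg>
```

G21
G90
G0 X6.797 Y116.805
M4 S763
G1 X18.208 Y116.805 F1272
G1 X18.208 Y108.838
G1 X6.797 Y108.838
G1 X6.797 Y116.805
M5
G0 X91.252 Y45.136
M4 S553
G1 X82.473 Y35.037 F1790
G1 X69.103 Y35.604
G1 X61.211 Y46.411
G1 X64.739 Y59.319
G1 X77.031 Y64.609
G1 X88.830 Y58.297
G1 X91.252 Y45.136
M5
G0 X52.418 Y38.328
M4 S382
G1 X52.105 Y38.387 F2976
G1 X48.392 Y38.945
G1 X42.725 Y40.259
G1 X36.547 Y42.585
G1 X31.304 Y46.181
G1 X28.440 Y51.302
G1 X29.398 Y58.207
G1 X35.625 Y67.151
M5
G0 X0.000 Y0.000

viewBox `0 0 120.850 165.271` with mm width/height → 1 unit = 1 mm. Flip: y_m = 165.271 − y_svg.

**Shape 1** — `<rect>` rectangle, stroke `#008000` → cut (S763, F1272). Machine vertices: (6.797,116.805) → (18.208,116.805) → (18.208,108.838) → (6.797,108.838) → (6.797,116.805). Closed: final G1 returns to the first vertex.

**Shape 2** — `<polygon>` regular polygon, stroke `#ff0000` → score (S553, F1790). Machine vertices: (91.252,45.136) → (82.473,35.037) → (69.103,35.604) → (61.211,46.411) → (64.739,59.319) → (77.031,64.609) → (88.830,58.297) → (91.252,45.136). Closed: final G1 returns to the first vertex.

**Shape 3** — `<path>` cubic bezier, stroke `#ff00ff` → engrave (S382, F2976). Control points (SVG): P0=(52.418,126.943), P1=(57.399,127.222), P2=(10.713,124.919), P3=(35.625,98.120); sampled at t=k/8. Machine vertices: (52.418,38.328) → (52.105,38.387) → (48.392,38.945) → (42.725,40.259) → (36.547,42.585) → (31.304,46.181) → (28.440,51.302) → (29.398,58.207) → (35.625,67.151). Open path.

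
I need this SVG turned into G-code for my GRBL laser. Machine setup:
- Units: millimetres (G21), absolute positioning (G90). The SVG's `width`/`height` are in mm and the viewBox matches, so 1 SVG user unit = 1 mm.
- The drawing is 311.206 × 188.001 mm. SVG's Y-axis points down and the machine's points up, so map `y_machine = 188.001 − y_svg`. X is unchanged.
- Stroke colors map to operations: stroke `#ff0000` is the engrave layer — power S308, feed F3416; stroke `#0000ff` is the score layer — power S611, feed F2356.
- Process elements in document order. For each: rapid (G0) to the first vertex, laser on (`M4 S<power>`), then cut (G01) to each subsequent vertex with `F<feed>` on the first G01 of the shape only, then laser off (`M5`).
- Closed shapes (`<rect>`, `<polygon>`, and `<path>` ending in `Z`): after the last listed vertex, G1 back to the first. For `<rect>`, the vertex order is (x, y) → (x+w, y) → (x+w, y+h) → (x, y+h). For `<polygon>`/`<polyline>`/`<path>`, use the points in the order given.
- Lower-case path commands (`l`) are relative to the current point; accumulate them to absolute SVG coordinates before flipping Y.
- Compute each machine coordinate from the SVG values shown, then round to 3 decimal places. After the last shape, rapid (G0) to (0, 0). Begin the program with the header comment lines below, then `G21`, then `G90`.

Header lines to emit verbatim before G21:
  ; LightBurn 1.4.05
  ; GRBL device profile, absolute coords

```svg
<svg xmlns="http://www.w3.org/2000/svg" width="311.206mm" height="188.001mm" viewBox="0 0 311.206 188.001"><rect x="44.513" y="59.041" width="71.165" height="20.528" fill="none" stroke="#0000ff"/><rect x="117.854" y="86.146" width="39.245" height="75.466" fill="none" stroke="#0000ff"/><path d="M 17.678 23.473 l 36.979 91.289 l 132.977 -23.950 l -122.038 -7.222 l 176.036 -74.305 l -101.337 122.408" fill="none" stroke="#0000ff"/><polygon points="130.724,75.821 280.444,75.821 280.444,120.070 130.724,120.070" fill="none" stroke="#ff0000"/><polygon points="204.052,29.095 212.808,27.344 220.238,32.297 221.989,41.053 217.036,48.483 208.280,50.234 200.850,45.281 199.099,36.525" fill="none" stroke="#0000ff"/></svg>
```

Since the viewBox matches the mm dimensions, user units are millimetres directly. The only transform is the Y-flip y_m = 188.001 − y_svg.

Shape 1 is a rectangle drawn with `<rect>`. Its stroke #0000ff means score at S611, F2356. After flipping Y the toolpath is (44.513,128.960) → (115.678,128.960) → (115.678,108.432) → (44.513,108.432) → (44.513,128.960), returning to the start.

Shape 2 is a rectangle drawn with `<rect>`. Its stroke #0000ff means score at S611, F2356. After flipping Y the toolpath is (117.854,101.855) → (157.099,101.855) → (157.099,26.389) → (117.854,26.389) → (117.854,101.855), returning to the start.

Shape 3 is a open polyline drawn with `<path>`. Its stroke #0000ff means score at S611, F2356. After flipping Y the toolpath is (17.678,164.528) → (54.657,73.239) → (187.634,97.189) → (65.596,104.411) → (241.632,178.716) → (140.295,56.308).

Shape 4 is a rectangle drawn with `<polygon>`. Its stroke #ff0000 means engrave at S308, F3416. After flipping Y the toolpath is (130.724,112.180) → (280.444,112.180) → (280.444,67.931) → (130.724,67.931) → (130.724,112.180), returning to the start.

Shape 5 is a regular polygon drawn with `<polygon>`. Its stroke #0000ff means score at S611, F2356. After flipping Y the toolpath is (204.052,158.906) → (212.808,160.657) → (220.238,155.704) → (221.989,146.948) → (217.036,139.518) → (208.280,137.767) → (200.850,142.720) → (199.099,151.476) → (204.052,158.906), returning to the start.

; LightBurn 1.4.05
; GRBL device profile, absolute coords
G21
G90
G0 X44.513 Y128.960
M4 S611
G01 X115.678 Y128.960 F2356
G01 X115.678 Y108.432
G01 X44.513 Y108.432
G01 X44.513 Y128.960
M5
G0 X117.854 Y101.855
M4 S611
G01 X157.099 Y101.855 F2356
G01 X157.099 Y26.389
G01 X117.854 Y26.389
G01 X117.854 Y101.855
M5
G0 X17.678 Y164.528
M4 S611
G01 X54.657 Y73.239 F2356
G01 X187.634 Y97.189
G01 X65.596 Y104.411
G01 X241.632 Y178.716
G01 X140.295 Y56.308
M5
G0 X130.724 Y112.180
M4 S308
G01 X280.444 Y112.180 F3416
G01 X280.444 Y67.931
G01 X130.724 Y67.931
G01 X130.724 Y112.180
M5
G0 X204.052 Y158.906
M4 S611
G01 X212.808 Y160.657 F2356
G01 X220.238 Y155.704
G01 X221.989 Y146.948
G01 X217.036 Y139.518
G01 X208.280 Y137.767
G01 X200.850 Y142.720
G01 X199.099 Y151.476
G01 X204.052 Y158.906
M5
G0 X0.000 Y0.000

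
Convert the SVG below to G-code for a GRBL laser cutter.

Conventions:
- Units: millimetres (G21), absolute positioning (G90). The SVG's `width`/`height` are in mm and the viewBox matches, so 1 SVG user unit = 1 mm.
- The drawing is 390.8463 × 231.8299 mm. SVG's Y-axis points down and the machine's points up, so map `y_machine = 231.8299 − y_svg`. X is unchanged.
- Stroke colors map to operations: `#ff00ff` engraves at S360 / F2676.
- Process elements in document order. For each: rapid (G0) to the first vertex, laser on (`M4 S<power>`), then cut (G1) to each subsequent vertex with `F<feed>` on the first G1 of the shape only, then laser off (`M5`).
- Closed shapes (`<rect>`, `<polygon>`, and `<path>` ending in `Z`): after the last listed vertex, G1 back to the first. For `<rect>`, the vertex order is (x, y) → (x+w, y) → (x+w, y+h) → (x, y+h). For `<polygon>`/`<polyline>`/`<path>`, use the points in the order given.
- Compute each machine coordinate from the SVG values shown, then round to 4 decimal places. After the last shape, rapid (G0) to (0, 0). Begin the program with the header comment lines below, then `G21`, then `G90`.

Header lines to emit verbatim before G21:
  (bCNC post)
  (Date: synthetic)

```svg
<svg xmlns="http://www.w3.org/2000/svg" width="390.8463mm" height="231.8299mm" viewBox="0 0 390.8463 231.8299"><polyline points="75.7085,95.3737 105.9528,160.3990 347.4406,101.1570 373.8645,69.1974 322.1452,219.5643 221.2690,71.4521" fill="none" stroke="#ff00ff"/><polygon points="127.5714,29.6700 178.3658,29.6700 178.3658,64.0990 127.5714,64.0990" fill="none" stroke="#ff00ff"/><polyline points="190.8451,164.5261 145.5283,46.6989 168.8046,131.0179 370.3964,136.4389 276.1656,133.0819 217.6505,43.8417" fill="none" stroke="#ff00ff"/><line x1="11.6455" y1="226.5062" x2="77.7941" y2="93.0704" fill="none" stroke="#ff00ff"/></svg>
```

(bCNC post)
(Date: synthetic)
G21
G90
G0 X75.7085 Y136.4562
M4 S360
G1 X105.9528 Y71.4309 F2676
G1 X347.4406 Y130.6729
G1 X373.8645 Y162.6325
G1 X322.1452 Y12.2656
G1 X221.2690 Y160.3778
M5
G0 X127.5714 Y202.1599
M4 S360
G1 X178.3658 Y202.1599 F2676
G1 X178.3658 Y167.7309
G1 X127.5714 Y167.7309
G1 X127.5714 Y202.1599
M5
G0 X190.8451 Y67.3038
M4 S360
G1 X145.5283 Y185.1310 F2676
G1 X168.8046 Y100.8120
G1 X370.3964 Y95.3910
G1 X276.1656 Y98.7480
G1 X217.6505 Y187.9882
M5
G0 X11.6455 Y5.3237
M4 S360
G1 X77.7941 Y138.7595 F2676
M5
G0 X0.0000 Y0.0000

viewBox `0 0 390.8463 231.8299` with mm width/height → 1 unit = 1 mm. Flip: y_m = 231.8299 − y_svg.

**Shape 1** — `<polyline>` open polyline, stroke `#ff00ff` → engrave (S360, F2676). Machine vertices: (75.7085,136.4562) → (105.9528,71.4309) → (347.4406,130.6729) → (373.8645,162.6325) → (322.1452,12.2656) → (221.2690,160.3778). Open path.

**Shape 2** — `<polygon>` rectangle, stroke `#ff00ff` → engrave (S360, F2676). Machine vertices: (127.5714,202.1599) → (178.3658,202.1599) → (178.3658,167.7309) → (127.5714,167.7309) → (127.5714,202.1599). Closed: final G1 returns to the first vertex.

**Shape 3** — `<polyline>` open polyline, stroke `#ff00ff` → engrave (S360, F2676). Machine vertices: (190.8451,67.3038) → (145.5283,185.1310) → (168.8046,100.8120) → (370.3964,95.3910) → (276.1656,98.7480) → (217.6505,187.9882). Open path.

**Shape 4** — `<line>` line segment, stroke `#ff00ff` → engrave (S360, F2676). Machine vertices: (11.6455,5.3237) → (77.7941,138.7595). Open path.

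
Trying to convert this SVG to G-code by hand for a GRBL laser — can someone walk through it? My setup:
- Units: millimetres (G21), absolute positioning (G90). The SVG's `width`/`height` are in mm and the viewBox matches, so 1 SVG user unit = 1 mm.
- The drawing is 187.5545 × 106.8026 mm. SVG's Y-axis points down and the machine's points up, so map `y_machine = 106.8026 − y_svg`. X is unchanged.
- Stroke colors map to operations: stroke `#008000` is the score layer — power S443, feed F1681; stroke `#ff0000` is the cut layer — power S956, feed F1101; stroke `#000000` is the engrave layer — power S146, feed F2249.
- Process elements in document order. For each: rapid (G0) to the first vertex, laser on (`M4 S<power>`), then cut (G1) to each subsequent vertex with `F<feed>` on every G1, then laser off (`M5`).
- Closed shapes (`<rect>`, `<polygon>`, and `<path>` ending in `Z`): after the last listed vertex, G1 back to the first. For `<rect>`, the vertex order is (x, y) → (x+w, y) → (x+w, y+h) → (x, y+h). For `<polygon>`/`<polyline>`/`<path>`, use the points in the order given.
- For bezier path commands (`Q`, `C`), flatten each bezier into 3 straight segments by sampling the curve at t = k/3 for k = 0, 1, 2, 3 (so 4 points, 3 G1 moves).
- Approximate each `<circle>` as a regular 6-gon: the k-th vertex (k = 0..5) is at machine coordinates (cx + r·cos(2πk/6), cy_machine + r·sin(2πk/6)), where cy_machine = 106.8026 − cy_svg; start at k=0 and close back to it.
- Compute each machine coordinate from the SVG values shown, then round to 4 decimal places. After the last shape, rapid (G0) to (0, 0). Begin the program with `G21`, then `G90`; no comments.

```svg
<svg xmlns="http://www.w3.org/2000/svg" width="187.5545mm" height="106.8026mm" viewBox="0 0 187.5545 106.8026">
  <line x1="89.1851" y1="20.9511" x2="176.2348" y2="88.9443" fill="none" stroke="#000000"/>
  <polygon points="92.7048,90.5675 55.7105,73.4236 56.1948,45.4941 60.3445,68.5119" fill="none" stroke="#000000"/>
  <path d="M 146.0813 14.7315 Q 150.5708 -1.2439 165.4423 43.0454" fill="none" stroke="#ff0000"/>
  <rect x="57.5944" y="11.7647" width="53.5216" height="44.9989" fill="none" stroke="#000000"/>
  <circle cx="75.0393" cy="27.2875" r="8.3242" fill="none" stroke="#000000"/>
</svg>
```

Since the viewBox matches the mm dimensions, user units are millimetres directly. The only transform is the Y-flip y_m = 106.8026 − y_svg.

Shape 1 is a line segment drawn with `<line>`. Its stroke #000000 means engrave at S146, F2249. After flipping Y the toolpath is (89.1851,85.8515) → (176.2348,17.8583).

Shape 2 is a closed polygon drawn with `<polygon>`. Its stroke #000000 means engrave at S146, F2249. After flipping Y the toolpath is (92.7048,16.2351) → (55.7105,33.3790) → (56.1948,61.3085) → (60.3445,38.2907) → (92.7048,16.2351), returning to the start.

Shape 3 is a quadratic bezier drawn with `<path>`. Its stroke #ff0000 means cut at S956, F1101. After flipping Y the toolpath is (146.0813,92.0711) → (150.2279,96.0253) → (156.6815,86.5873) → (165.4423,63.7572).

Shape 4 is a rectangle drawn with `<rect>`. Its stroke #000000 means engrave at S146, F2249. After flipping Y the toolpath is (57.5944,95.0379) → (111.1160,95.0379) → (111.1160,50.0390) → (57.5944,50.0390) → (57.5944,95.0379), returning to the start.

Shape 5 is a circle drawn with `<circle>`. Its stroke #000000 means engrave at S146, F2249. After flipping Y the toolpath is (83.3635,79.5151) → (79.2014,86.7241) → (70.8772,86.7241) → (66.7151,79.5151) → (70.8772,72.3061) → (79.2014,72.3061) → (83.3635,79.5151), returning to the start.

G21
G90
G0 X89.1851 Y85.8515
M4 S146
G1 X176.2348 Y17.8583 F2249
M5
G0 X92.7048 Y16.2351
M4 S146
G1 X55.7105 Y33.3790 F2249
G1 X56.1948 Y61.3085 F2249
G1 X60.3445 Y38.2907 F2249
G1 X92.7048 Y16.2351 F2249
M5
G0 X146.0813 Y92.0711
M4 S956
G1 X150.2279 Y96.0253 F1101
G1 X156.6815 Y86.5873 F1101
G1 X165.4423 Y63.7572 F1101
M5
G0 X57.5944 Y95.0379
M4 S146
G1 X111.1160 Y95.0379 F2249
G1 X111.1160 Y50.0390 F2249
G1 X57.5944 Y50.0390 F2249
G1 X57.5944 Y95.0379 F2249
M5
G0 X83.3635 Y79.5151
M4 S146
G1 X79.2014 Y86.7241 F2249
G1 X70.8772 Y86.7241 F2249
G1 X66.7151 Y79.5151 F2249
G1 X70.8772 Y72.3061 F2249
G1 X79.2014 Y72.3061 F2249
G1 X83.3635 Y79.5151 F2249
M5
G0 X0.0000 Y0.0000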